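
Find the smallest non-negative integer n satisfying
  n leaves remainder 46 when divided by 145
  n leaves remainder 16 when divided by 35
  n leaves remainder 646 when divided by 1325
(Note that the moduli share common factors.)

Combine the congruences pairwise.
gcd(145, 35) = 5 and 5 | (16 − 46), so the pair is consistent; merging gives n ≡ 191 (mod 1015), where 1015 = lcm(145, 35).
gcd(1015, 1325) = 5 and 5 | (646 − 191), so the pair is consistent; merging gives n ≡ 37746 (mod 268975), where 268975 = lcm(1015, 1325).
The solution is unique modulo lcm(145, 35, 1325) = 268975.

37746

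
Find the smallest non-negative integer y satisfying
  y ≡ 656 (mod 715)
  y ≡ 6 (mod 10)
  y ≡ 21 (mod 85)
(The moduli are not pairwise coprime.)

Combine the congruences pairwise.
gcd(715, 10) = 5 and 5 | (6 − 656), so the pair is consistent; merging gives y ≡ 656 (mod 1430), where 1430 = lcm(715, 10).
gcd(1430, 85) = 5 and 5 | (21 − 656), so the pair is consistent; merging gives y ≡ 20676 (mod 24310), where 24310 = lcm(1430, 85).
The solution is unique modulo lcm(715, 10, 85) = 24310.

20676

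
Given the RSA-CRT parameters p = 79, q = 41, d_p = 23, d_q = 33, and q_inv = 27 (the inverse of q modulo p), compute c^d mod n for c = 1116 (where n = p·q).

m₁ = c^(d_p) mod p: c ≡ 10 (mod 79), and 10^23 mod 79 = 38.
m₂ = c^(d_q) mod q: c ≡ 9 (mod 41), and 9^33 mod 41 = 9.
h = q_inv·(m₁ − m₂) mod p = 27·(38 − 9) mod 79 = 72.
m = m₂ + h·q = 9 + 72·41 = 2961.

2961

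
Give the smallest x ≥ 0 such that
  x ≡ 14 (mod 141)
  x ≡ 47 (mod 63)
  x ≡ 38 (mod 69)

53030

gcd(141, 63) = 3 and 3 | (47 − 14), so the pair is consistent; merging gives x ≡ 2693 (mod 2961), where 2961 = lcm(141, 63).
gcd(2961, 69) = 3 and 3 | (38 − 2693), so the pair is consistent; merging gives x ≡ 53030 (mod 68103), where 68103 = lcm(2961, 69).
The solution is unique modulo lcm(141, 63, 69) = 68103.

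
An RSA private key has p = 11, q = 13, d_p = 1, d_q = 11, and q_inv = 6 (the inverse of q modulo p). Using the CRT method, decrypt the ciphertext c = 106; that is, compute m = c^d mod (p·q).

m₁ = c^(d_p) mod p: c ≡ 7 (mod 11), and 7^1 mod 11 = 7.
m₂ = c^(d_q) mod q: c ≡ 2 (mod 13), and 2^11 mod 13 = 7.
h = q_inv·(m₁ − m₂) mod p = 6·(7 − 7) mod 11 = 0.
m = m₂ + h·q = 7 + 0·13 = 7.

7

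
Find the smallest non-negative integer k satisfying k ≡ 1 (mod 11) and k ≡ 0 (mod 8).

56

From k ≡ 1 (mod 11) write k = 1 + 11t. Substituting into k ≡ 0 (mod 8) gives 11t ≡ 7 (mod 8), and since 3⁻¹ ≡ 3 (mod 8), t ≡ 5. Hence k ≡ 1 + 11·5 = 56 (mod 88).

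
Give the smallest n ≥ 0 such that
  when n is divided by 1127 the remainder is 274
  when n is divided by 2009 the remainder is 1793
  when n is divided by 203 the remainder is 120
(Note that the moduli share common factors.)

550250

gcd(1127, 2009) = 49 and 49 | (1793 − 274), so the pair is consistent; merging gives n ≡ 41973 (mod 46207), where 46207 = lcm(1127, 2009).
gcd(46207, 203) = 7 and 7 | (120 − 41973), so the pair is consistent; merging gives n ≡ 550250 (mod 1340003), where 1340003 = lcm(46207, 203).
The solution is unique modulo lcm(1127, 2009, 203) = 1340003.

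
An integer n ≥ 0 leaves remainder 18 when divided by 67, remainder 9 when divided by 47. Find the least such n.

From n ≡ 18 (mod 67) write n = 18 + 67t. Substituting into n ≡ 9 (mod 47) gives 67t ≡ 38 (mod 47), and since 20⁻¹ ≡ 40 (mod 47), t ≡ 16. Hence n ≡ 18 + 67·16 = 1090 (mod 3149).

1090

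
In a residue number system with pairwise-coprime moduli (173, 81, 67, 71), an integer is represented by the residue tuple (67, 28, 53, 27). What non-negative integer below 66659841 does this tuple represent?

The moduli are pairwise coprime; N = 173·81·67·71 = 66659841.
N/173 = 385317; 385317 ≡ 46 (mod 173); 46·79 ≡ 1, so inverse 79.
N/81 = 822961; 822961 ≡ 1 (mod 81), inverse 1.
N/67 = 994923; 994923 ≡ 40 (mod 67); 40·62 ≡ 1, so inverse 62.
N/71 = 938871; 938871 ≡ 38 (mod 71); 38·43 ≡ 1, so inverse 43.
x ≡ 67·385317·79 + 28·822961·1 + 53·994923·62 + 27·938871·43 = 6421871998.
6421871998 mod 66659841 = 22527262.

22527262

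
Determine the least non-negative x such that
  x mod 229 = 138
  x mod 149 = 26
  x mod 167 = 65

4524262

The moduli are pairwise coprime; N = 229·149·167 = 5698207.
N/229 = 24883; 24883 ≡ 151 (mod 229); 151·91 ≡ 1, so inverse 91.
N/149 = 38243; 38243 ≡ 99 (mod 149); 99·146 ≡ 1, so inverse 146.
N/167 = 34121; 34121 ≡ 53 (mod 167); 53·104 ≡ 1, so inverse 104.
x ≡ 138·24883·91 + 26·38243·146 + 65·34121·104 = 688309102.
688309102 mod 5698207 = 4524262.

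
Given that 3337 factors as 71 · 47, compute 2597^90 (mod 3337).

2601

Mod 71: 2597 ≡ 41; by Fermat, exponent reduces to 90 mod 70 = 20; 41^20 ≡ 45 (mod 71).
Mod 47: 2597 ≡ 12; by Fermat, exponent reduces to 90 mod 46 = 44; 12^44 ≡ 16 (mod 47).
Combine by CRT: x ≡ 45 (mod 71), x ≡ 16 (mod 47) ⇒ x ≡ 2601 (mod 3337).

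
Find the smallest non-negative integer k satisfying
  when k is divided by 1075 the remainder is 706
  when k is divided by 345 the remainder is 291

gcd(1075, 345) = 5 and 5 | (291 − 706), so the pair is consistent; merging gives k ≡ 54456 (mod 74175), where 74175 = lcm(1075, 345).
The solution is unique modulo lcm(1075, 345) = 74175.

54456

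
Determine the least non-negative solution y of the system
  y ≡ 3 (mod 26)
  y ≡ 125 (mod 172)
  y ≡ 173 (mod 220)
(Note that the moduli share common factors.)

gcd(26, 172) = 2 and 2 | (125 − 3), so the pair is consistent; merging gives y ≡ 1329 (mod 2236), where 2236 = lcm(26, 172).
gcd(2236, 220) = 4 and 4 | (173 − 1329), so the pair is consistent; merging gives y ≡ 66173 (mod 122980), where 122980 = lcm(2236, 220).
The solution is unique modulo lcm(26, 172, 220) = 122980.

66173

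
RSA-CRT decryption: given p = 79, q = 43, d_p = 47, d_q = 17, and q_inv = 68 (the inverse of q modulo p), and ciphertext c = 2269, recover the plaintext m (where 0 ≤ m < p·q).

507

m₁ = c^(d_p) mod p: c ≡ 57 (mod 79), and 57^47 mod 79 = 33.
m₂ = c^(d_q) mod q: c ≡ 33 (mod 43), and 33^17 mod 43 = 34.
h = q_inv·(m₁ − m₂) mod p = 68·(33 − 34) mod 79 = 11.
m = m₂ + h·q = 34 + 11·43 = 507.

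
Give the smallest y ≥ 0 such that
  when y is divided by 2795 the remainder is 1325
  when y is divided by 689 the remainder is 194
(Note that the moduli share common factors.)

68405

gcd(2795, 689) = 13 and 13 | (194 − 1325), so the pair is consistent; merging gives y ≡ 68405 (mod 148135), where 148135 = lcm(2795, 689).
The solution is unique modulo lcm(2795, 689) = 148135.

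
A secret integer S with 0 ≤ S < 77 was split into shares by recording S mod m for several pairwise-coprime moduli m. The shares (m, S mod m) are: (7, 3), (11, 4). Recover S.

59

From S ≡ 3 (mod 7) write S = 3 + 7t. Substituting into S ≡ 4 (mod 11) gives 7t ≡ 1 (mod 11), and since 7⁻¹ ≡ 8 (mod 11), t ≡ 8. Hence S ≡ 3 + 7·8 = 59 (mod 77).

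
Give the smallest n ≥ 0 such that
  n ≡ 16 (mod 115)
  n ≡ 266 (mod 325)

591

Combine the congruences pairwise.
gcd(115, 325) = 5 and 5 | (266 − 16), so the pair is consistent; merging gives n ≡ 591 (mod 7475), where 7475 = lcm(115, 325).
The solution is unique modulo lcm(115, 325) = 7475.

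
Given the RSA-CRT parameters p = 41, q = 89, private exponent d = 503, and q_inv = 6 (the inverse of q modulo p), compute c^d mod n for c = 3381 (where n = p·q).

d_p = d mod (p−1) = 503 mod 40 = 23; d_q = d mod (q−1) = 63.
m₁ = c^(d_p) mod p: c ≡ 19 (mod 41), and 19^23 mod 41 = 29.
m₂ = c^(d_q) mod q: c ≡ 88 (mod 89), and 88^63 mod 89 = 88.
h = q_inv·(m₁ − m₂) mod p = 6·(29 − 88) mod 41 = 15.
m = m₂ + h·q = 88 + 15·89 = 1423.

1423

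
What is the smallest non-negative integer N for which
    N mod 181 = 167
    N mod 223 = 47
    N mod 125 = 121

From N ≡ 167 (mod 181) write N = 167 + 181t. Substituting into N ≡ 47 (mod 223) gives 181t ≡ 103 (mod 223), and since 181⁻¹ ≡ 69 (mod 223), t ≡ 194. Hence N ≡ 167 + 181·194 = 35281 (mod 40363).
From N ≡ 35281 (mod 40363) write N = 35281 + 40363t. Substituting into N ≡ 121 (mod 125) gives 40363t ≡ 90 (mod 125), and since 113⁻¹ ≡ 52 (mod 125), t ≡ 55. Hence N ≡ 35281 + 40363·55 = 2255246 (mod 5045375).

2255246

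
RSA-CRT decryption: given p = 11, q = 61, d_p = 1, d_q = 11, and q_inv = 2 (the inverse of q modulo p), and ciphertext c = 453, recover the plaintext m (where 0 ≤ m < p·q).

486

m₁ = c^(d_p) mod p: c ≡ 2 (mod 11), and 2^1 mod 11 = 2.
m₂ = c^(d_q) mod q: c ≡ 26 (mod 61), and 26^11 mod 61 = 59.
h = q_inv·(m₁ − m₂) mod p = 2·(2 − 59) mod 11 = 7.
m = m₂ + h·q = 59 + 7·61 = 486.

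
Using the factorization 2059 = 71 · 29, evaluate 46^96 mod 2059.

Mod 71: 46 ≡ 46; by Fermat, exponent reduces to 96 mod 70 = 26; 46^26 ≡ 25 (mod 71).
Mod 29: 46 ≡ 17; by Fermat, exponent reduces to 96 mod 28 = 12; 17^12 ≡ 1 (mod 29).
Combine by CRT: x ≡ 25 (mod 71), x ≡ 1 (mod 29) ⇒ x ≡ 1161 (mod 2059).

1161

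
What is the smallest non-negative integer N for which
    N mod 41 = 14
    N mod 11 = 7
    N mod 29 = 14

4770

The moduli are pairwise coprime; M = 41·11·29 = 13079.
M/41 = 319; 319 ≡ 32 (mod 41); 32·9 ≡ 1, so inverse 9.
M/11 = 1189; 1189 ≡ 1 (mod 11), inverse 1.
M/29 = 451; 451 ≡ 16 (mod 29); 16·20 ≡ 1, so inverse 20.
N ≡ 14·319·9 + 7·1189·1 + 14·451·20 = 174797.
174797 mod 13079 = 4770.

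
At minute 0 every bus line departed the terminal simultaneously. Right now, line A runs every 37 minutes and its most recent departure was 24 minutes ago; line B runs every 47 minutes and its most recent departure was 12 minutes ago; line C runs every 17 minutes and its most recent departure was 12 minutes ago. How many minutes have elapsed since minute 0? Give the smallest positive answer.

The moduli are pairwise coprime; N = 37·47·17 = 29563.
N/37 = 799; 799 ≡ 22 (mod 37); 22·32 ≡ 1, so inverse 32.
N/47 = 629; 629 ≡ 18 (mod 47); 18·34 ≡ 1, so inverse 34.
N/17 = 1739; 1739 ≡ 5 (mod 17); 5·7 ≡ 1, so inverse 7.
t ≡ 24·799·32 + 12·629·34 + 12·1739·7 = 1016340.
1016340 mod 29563 = 11198.

11198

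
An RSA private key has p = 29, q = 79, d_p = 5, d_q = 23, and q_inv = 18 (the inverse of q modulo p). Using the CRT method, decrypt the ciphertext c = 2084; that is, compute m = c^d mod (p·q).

600

m₁ = c^(d_p) mod p: c ≡ 25 (mod 29), and 25^5 mod 29 = 20.
m₂ = c^(d_q) mod q: c ≡ 30 (mod 79), and 30^23 mod 79 = 47.
h = q_inv·(m₁ − m₂) mod p = 18·(20 − 47) mod 29 = 7.
m = m₂ + h·q = 47 + 7·79 = 600.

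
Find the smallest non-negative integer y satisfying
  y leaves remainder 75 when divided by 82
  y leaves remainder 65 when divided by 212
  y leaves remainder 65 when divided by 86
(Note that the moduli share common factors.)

Combine the congruences pairwise.
gcd(82, 212) = 2 and 2 | (65 − 75), so the pair is consistent; merging gives y ≡ 4093 (mod 8692), where 8692 = lcm(82, 212).
gcd(8692, 86) = 2 and 2 | (65 − 4093), so the pair is consistent; merging gives y ≡ 273545 (mod 373756), where 373756 = lcm(8692, 86).
The solution is unique modulo lcm(82, 212, 86) = 373756.

273545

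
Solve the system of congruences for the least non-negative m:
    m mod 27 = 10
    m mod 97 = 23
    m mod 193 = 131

Combine the congruences pairwise.
From m ≡ 10 (mod 27) write m = 10 + 27t. Substituting into m ≡ 23 (mod 97) gives 27t ≡ 13 (mod 97), and since 27⁻¹ ≡ 18 (mod 97), t ≡ 40. Hence m ≡ 10 + 27·40 = 1090 (mod 2619).
From m ≡ 1090 (mod 2619) write m = 1090 + 2619t. Substituting into m ≡ 131 (mod 193) gives 2619t ≡ 6 (mod 193), and since 110⁻¹ ≡ 93 (mod 193), t ≡ 172. Hence m ≡ 1090 + 2619·172 = 451558 (mod 505467).

451558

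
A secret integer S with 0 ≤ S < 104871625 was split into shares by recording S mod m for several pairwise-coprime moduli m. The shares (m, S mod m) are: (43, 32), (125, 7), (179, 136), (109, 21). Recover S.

7039132

The moduli are pairwise coprime; N = 43·125·179·109 = 104871625.
N/43 = 2438875; 2438875 ≡ 1 (mod 43), inverse 1.
N/125 = 838973; 838973 ≡ 98 (mod 125); 98·37 ≡ 1, so inverse 37.
N/179 = 585875; 585875 ≡ 8 (mod 179); 8·112 ≡ 1, so inverse 112.
N/109 = 962125; 962125 ≡ 91 (mod 109); 91·6 ≡ 1, so inverse 6.
S ≡ 32·2438875·1 + 7·838973·37 + 136·585875·112 + 21·962125·6 = 9340613757.
9340613757 mod 104871625 = 7039132.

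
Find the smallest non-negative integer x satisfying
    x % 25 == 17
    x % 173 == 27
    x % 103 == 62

26842

The moduli are pairwise coprime; N = 25·173·103 = 445475.
N/25 = 17819; 17819 ≡ 19 (mod 25); 19·4 ≡ 1, so inverse 4.
N/173 = 2575; 2575 ≡ 153 (mod 173); 153·147 ≡ 1, so inverse 147.
N/103 = 4325; 4325 ≡ 102 (mod 103); 102·102 ≡ 1, so inverse 102.
x ≡ 17·17819·4 + 27·2575·147 + 62·4325·102 = 38783167.
38783167 mod 445475 = 26842.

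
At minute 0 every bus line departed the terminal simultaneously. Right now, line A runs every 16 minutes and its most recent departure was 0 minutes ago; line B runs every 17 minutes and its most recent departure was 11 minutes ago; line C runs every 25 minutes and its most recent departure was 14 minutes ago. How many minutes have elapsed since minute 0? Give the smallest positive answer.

The moduli are pairwise coprime; N = 16·17·25 = 6800.
N/16 = 425; 425 ≡ 9 (mod 16); 9·9 ≡ 1, so inverse 9.
N/17 = 400; 400 ≡ 9 (mod 17); 9·2 ≡ 1, so inverse 2.
N/25 = 272; 272 ≡ 22 (mod 25); 22·8 ≡ 1, so inverse 8.
t ≡ 0·425·9 + 11·400·2 + 14·272·8 = 39264.
39264 mod 6800 = 5264.

5264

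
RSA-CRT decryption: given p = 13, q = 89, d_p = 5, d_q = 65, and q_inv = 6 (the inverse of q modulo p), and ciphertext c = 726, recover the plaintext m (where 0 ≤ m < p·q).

735

m₁ = c^(d_p) mod p: c ≡ 11 (mod 13), and 11^5 mod 13 = 7.
m₂ = c^(d_q) mod q: c ≡ 14 (mod 89), and 14^65 mod 89 = 23.
h = q_inv·(m₁ − m₂) mod p = 6·(7 − 23) mod 13 = 8.
m = m₂ + h·q = 23 + 8·89 = 735.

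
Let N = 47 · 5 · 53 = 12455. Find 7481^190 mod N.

8626

Mod 47: 7481 ≡ 8; by Fermat, exponent reduces to 190 mod 46 = 6; 8^6 ≡ 25 (mod 47).
Mod 5: 7481 ≡ 1; by Fermat, exponent reduces to 190 mod 4 = 2; 1^2 ≡ 1 (mod 5).
Mod 53: 7481 ≡ 8; by Fermat, exponent reduces to 190 mod 52 = 34; 8^34 ≡ 40 (mod 53).
Combine by CRT: x ≡ 25 (mod 47), x ≡ 1 (mod 5), x ≡ 40 (mod 53) ⇒ x ≡ 8626 (mod 12455).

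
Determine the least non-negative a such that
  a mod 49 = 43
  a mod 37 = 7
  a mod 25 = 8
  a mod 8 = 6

From a ≡ 43 (mod 49) write a = 43 + 49t. Substituting into a ≡ 7 (mod 37) gives 49t ≡ 1 (mod 37), and since 12⁻¹ ≡ 34 (mod 37), t ≡ 34. Hence a ≡ 43 + 49·34 = 1709 (mod 1813).
From a ≡ 1709 (mod 1813) write a = 1709 + 1813t. Substituting into a ≡ 8 (mod 25) gives 1813t ≡ 24 (mod 25), and since 13⁻¹ ≡ 2 (mod 25), t ≡ 23. Hence a ≡ 1709 + 1813·23 = 43408 (mod 45325).
From a ≡ 43408 (mod 45325) write a = 43408 + 45325t. Substituting into a ≡ 6 (mod 8) gives 45325t ≡ 6 (mod 8), and since 5⁻¹ ≡ 5 (mod 8), t ≡ 6. Hence a ≡ 43408 + 45325·6 = 315358 (mod 362600).

315358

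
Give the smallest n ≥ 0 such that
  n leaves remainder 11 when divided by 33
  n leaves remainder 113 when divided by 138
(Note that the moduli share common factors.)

Combine the congruences pairwise.
gcd(33, 138) = 3 and 3 | (113 − 11), so the pair is consistent; merging gives n ≡ 803 (mod 1518), where 1518 = lcm(33, 138).
The solution is unique modulo lcm(33, 138) = 1518.

803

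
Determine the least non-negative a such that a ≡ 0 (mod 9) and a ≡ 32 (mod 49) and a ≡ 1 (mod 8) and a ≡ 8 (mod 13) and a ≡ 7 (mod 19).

691569

Combine the congruences pairwise.
From a ≡ 0 (mod 9) write a = 0 + 9t. Substituting into a ≡ 32 (mod 49) gives 9t ≡ 32 (mod 49), and since 9⁻¹ ≡ 11 (mod 49), t ≡ 9. Hence a ≡ 0 + 9·9 = 81 (mod 441).
From a ≡ 81 (mod 441) write a = 81 + 441t. Substituting into a ≡ 1 (mod 8) gives 441t ≡ 0 (mod 8), and since 1⁻¹ ≡ 1 (mod 8), t ≡ 0. Hence a ≡ 81 + 441·0 = 81 (mod 3528).
From a ≡ 81 (mod 3528) write a = 81 + 3528t. Substituting into a ≡ 8 (mod 13) gives 3528t ≡ 5 (mod 13), and since 5⁻¹ ≡ 8 (mod 13), t ≡ 1. Hence a ≡ 81 + 3528·1 = 3609 (mod 45864).
From a ≡ 3609 (mod 45864) write a = 3609 + 45864t. Substituting into a ≡ 7 (mod 19) gives 45864t ≡ 8 (mod 19), and since 17⁻¹ ≡ 9 (mod 19), t ≡ 15. Hence a ≡ 3609 + 45864·15 = 691569 (mod 871416).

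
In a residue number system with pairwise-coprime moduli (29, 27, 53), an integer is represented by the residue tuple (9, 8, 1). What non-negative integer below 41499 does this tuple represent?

8216

From x ≡ 9 (mod 29) write x = 9 + 29t. Substituting into x ≡ 8 (mod 27) gives 29t ≡ 26 (mod 27), and since 2⁻¹ ≡ 14 (mod 27), t ≡ 13. Hence x ≡ 9 + 29·13 = 386 (mod 783).
From x ≡ 386 (mod 783) write x = 386 + 783t. Substituting into x ≡ 1 (mod 53) gives 783t ≡ 39 (mod 53), and since 41⁻¹ ≡ 22 (mod 53), t ≡ 10. Hence x ≡ 386 + 783·10 = 8216 (mod 41499).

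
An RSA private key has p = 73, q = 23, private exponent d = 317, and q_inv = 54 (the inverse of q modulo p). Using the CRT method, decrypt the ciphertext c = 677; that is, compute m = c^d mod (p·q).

d_p = d mod (p−1) = 317 mod 72 = 29; d_q = d mod (q−1) = 9.
m₁ = c^(d_p) mod p: c ≡ 20 (mod 73), and 20^29 mod 73 = 33.
m₂ = c^(d_q) mod q: c ≡ 10 (mod 23), and 10^9 mod 23 = 20.
h = q_inv·(m₁ − m₂) mod p = 54·(33 − 20) mod 73 = 45.
m = m₂ + h·q = 20 + 45·23 = 1055.

1055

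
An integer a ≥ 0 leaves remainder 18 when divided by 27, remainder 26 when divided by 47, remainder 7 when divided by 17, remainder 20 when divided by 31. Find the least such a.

The moduli are pairwise coprime; N = 27·47·17·31 = 668763.
N/27 = 24769; 24769 ≡ 10 (mod 27); 10·19 ≡ 1, so inverse 19.
N/47 = 14229; 14229 ≡ 35 (mod 47); 35·43 ≡ 1, so inverse 43.
N/17 = 39339; 39339 ≡ 1 (mod 17), inverse 1.
N/31 = 21573; 21573 ≡ 28 (mod 31); 28·10 ≡ 1, so inverse 10.
a ≡ 18·24769·19 + 26·14229·43 + 7·39339·1 + 20·21573·10 = 28968993.
28968993 mod 668763 = 212184.

212184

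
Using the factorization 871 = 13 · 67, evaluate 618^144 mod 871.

417

Mod 13: 618 ≡ 7; since 12 | 144, by Fermat 7^144 ≡ 1 (mod 13).
Mod 67: 618 ≡ 15; by Fermat, exponent reduces to 144 mod 66 = 12; 15^12 ≡ 15 (mod 67).
Combine by CRT: x ≡ 1 (mod 13), x ≡ 15 (mod 67) ⇒ x ≡ 417 (mod 871).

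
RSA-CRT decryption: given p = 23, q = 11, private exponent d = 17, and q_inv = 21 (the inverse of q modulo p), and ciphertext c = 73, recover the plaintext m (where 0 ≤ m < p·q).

94

d_p = d mod (p−1) = 17 mod 22 = 17; d_q = d mod (q−1) = 7.
m₁ = c^(d_p) mod p: c ≡ 4 (mod 23), and 4^17 mod 23 = 2.
m₂ = c^(d_q) mod q: c ≡ 7 (mod 11), and 7^7 mod 11 = 6.
h = q_inv·(m₁ − m₂) mod p = 21·(2 − 6) mod 23 = 8.
m = m₂ + h·q = 6 + 8·11 = 94.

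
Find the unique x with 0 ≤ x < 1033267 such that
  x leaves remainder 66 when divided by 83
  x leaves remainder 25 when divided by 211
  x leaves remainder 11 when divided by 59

The moduli are pairwise coprime; N = 83·211·59 = 1033267.
N/83 = 12449; 12449 ≡ 82 (mod 83); 82·82 ≡ 1, so inverse 82.
N/211 = 4897; 4897 ≡ 44 (mod 211); 44·24 ≡ 1, so inverse 24.
N/59 = 17513; 17513 ≡ 49 (mod 59); 49·53 ≡ 1, so inverse 53.
x ≡ 66·12449·82 + 25·4897·24 + 11·17513·53 = 80522267.
80522267 mod 1033267 = 960708.

960708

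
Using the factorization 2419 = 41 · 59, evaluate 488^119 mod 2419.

379

Mod 41: 488 ≡ 37; by Fermat, exponent reduces to 119 mod 40 = 39; 37^39 ≡ 10 (mod 41).
Mod 59: 488 ≡ 16; by Fermat, exponent reduces to 119 mod 58 = 3; 16^3 ≡ 25 (mod 59).
Combine by CRT: x ≡ 10 (mod 41), x ≡ 25 (mod 59) ⇒ x ≡ 379 (mod 2419).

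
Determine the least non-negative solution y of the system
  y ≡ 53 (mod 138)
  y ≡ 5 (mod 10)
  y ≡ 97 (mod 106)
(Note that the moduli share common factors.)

15785

gcd(138, 10) = 2 and 2 | (5 − 53), so the pair is consistent; merging gives y ≡ 605 (mod 690), where 690 = lcm(138, 10).
gcd(690, 106) = 2 and 2 | (97 − 605), so the pair is consistent; merging gives y ≡ 15785 (mod 36570), where 36570 = lcm(690, 106).
The solution is unique modulo lcm(138, 10, 106) = 36570.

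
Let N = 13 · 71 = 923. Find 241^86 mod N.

881

Mod 13: 241 ≡ 7; by Fermat, exponent reduces to 86 mod 12 = 2; 7^2 ≡ 10 (mod 13).
Mod 71: 241 ≡ 28; by Fermat, exponent reduces to 86 mod 70 = 16; 28^16 ≡ 29 (mod 71).
Combine by CRT: x ≡ 10 (mod 13), x ≡ 29 (mod 71) ⇒ x ≡ 881 (mod 923).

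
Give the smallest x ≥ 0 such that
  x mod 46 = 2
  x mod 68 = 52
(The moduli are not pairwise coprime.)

324

gcd(46, 68) = 2 and 2 | (52 − 2), so the pair is consistent; merging gives x ≡ 324 (mod 1564), where 1564 = lcm(46, 68).
The solution is unique modulo lcm(46, 68) = 1564.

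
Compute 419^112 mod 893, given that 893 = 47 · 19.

647

Mod 47: 419 ≡ 43; by Fermat, exponent reduces to 112 mod 46 = 20; 43^20 ≡ 36 (mod 47).
Mod 19: 419 ≡ 1; by Fermat, exponent reduces to 112 mod 18 = 4; 1^4 ≡ 1 (mod 19).
Combine by CRT: x ≡ 36 (mod 47), x ≡ 1 (mod 19) ⇒ x ≡ 647 (mod 893).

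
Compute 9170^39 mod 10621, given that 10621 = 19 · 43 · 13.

1139

Mod 19: 9170 ≡ 12; by Fermat, exponent reduces to 39 mod 18 = 3; 12^3 ≡ 18 (mod 19).
Mod 43: 9170 ≡ 11; 11^39 ≡ 21 (mod 43).
Mod 13: 9170 ≡ 5; by Fermat, exponent reduces to 39 mod 12 = 3; 5^3 ≡ 8 (mod 13).
Combine by CRT: x ≡ 18 (mod 19), x ≡ 21 (mod 43), x ≡ 8 (mod 13) ⇒ x ≡ 1139 (mod 10621).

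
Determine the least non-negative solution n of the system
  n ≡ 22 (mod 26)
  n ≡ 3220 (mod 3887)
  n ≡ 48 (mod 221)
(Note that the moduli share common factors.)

gcd(26, 3887) = 13 and 13 | (3220 − 22), so the pair is consistent; merging gives n ≡ 3220 (mod 7774), where 7774 = lcm(26, 3887).
gcd(7774, 221) = 13 and 13 | (48 − 3220), so the pair is consistent; merging gives n ≡ 119830 (mod 132158), where 132158 = lcm(7774, 221).
The solution is unique modulo lcm(26, 3887, 221) = 132158.

119830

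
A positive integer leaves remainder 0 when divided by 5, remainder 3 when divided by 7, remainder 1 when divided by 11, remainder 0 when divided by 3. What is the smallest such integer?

The moduli are pairwise coprime; N = 5·7·11·3 = 1155.
N/5 = 231; 231 ≡ 1 (mod 5), inverse 1.
N/7 = 165; 165 ≡ 4 (mod 7); 4·2 ≡ 1, so inverse 2.
N/11 = 105; 105 ≡ 6 (mod 11); 6·2 ≡ 1, so inverse 2.
N/3 = 385; 385 ≡ 1 (mod 3), inverse 1.
a ≡ 0·231·1 + 3·165·2 + 1·105·2 + 0·385·1 = 1200.
1200 mod 1155 = 45.

45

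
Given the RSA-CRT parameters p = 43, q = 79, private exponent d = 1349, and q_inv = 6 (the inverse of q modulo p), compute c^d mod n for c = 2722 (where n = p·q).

2568

d_p = d mod (p−1) = 1349 mod 42 = 5; d_q = d mod (q−1) = 23.
m₁ = c^(d_p) mod p: c ≡ 13 (mod 43), and 13^5 mod 43 = 31.
m₂ = c^(d_q) mod q: c ≡ 36 (mod 79), and 36^23 mod 79 = 40.
h = q_inv·(m₁ − m₂) mod p = 6·(31 − 40) mod 43 = 32.
m = m₂ + h·q = 40 + 32·79 = 2568.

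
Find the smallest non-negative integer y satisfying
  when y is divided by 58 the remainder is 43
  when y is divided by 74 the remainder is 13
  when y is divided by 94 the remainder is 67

Combine the congruences pairwise.
gcd(58, 74) = 2 and 2 | (13 − 43), so the pair is consistent; merging gives y ≡ 1493 (mod 2146), where 2146 = lcm(58, 74).
gcd(2146, 94) = 2 and 2 | (67 − 1493), so the pair is consistent; merging gives y ≡ 3639 (mod 100862), where 100862 = lcm(2146, 94).
The solution is unique modulo lcm(58, 74, 94) = 100862.

3639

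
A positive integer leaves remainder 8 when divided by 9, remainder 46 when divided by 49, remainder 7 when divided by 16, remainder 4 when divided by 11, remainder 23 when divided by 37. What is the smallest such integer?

1141991

The moduli are pairwise coprime; N = 9·49·16·11·37 = 2871792.
N/9 = 319088; 319088 ≡ 2 (mod 9); 2·5 ≡ 1, so inverse 5.
N/49 = 58608; 58608 ≡ 4 (mod 49); 4·37 ≡ 1, so inverse 37.
N/16 = 179487; 179487 ≡ 15 (mod 16); 15·15 ≡ 1, so inverse 15.
N/11 = 261072; 261072 ≡ 9 (mod 11); 9·5 ≡ 1, so inverse 5.
N/37 = 77616; 77616 ≡ 27 (mod 37); 27·11 ≡ 1, so inverse 11.
a ≡ 8·319088·5 + 46·58608·37 + 7·179487·15 + 4·261072·5 + 23·77616·11 = 156218759.
156218759 mod 2871792 = 1141991.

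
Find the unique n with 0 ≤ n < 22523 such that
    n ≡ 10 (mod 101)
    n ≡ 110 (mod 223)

17281

Combine the congruences pairwise.
From n ≡ 10 (mod 101) write n = 10 + 101t. Substituting into n ≡ 110 (mod 223) gives 101t ≡ 100 (mod 223), and since 101⁻¹ ≡ 53 (mod 223), t ≡ 171. Hence n ≡ 10 + 101·171 = 17281 (mod 22523).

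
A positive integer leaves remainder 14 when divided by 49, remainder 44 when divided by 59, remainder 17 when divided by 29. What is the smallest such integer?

63469

The moduli are pairwise coprime; N = 49·59·29 = 83839.
N/49 = 1711; 1711 ≡ 45 (mod 49); 45·12 ≡ 1, so inverse 12.
N/59 = 1421; 1421 ≡ 5 (mod 59); 5·12 ≡ 1, so inverse 12.
N/29 = 2891; 2891 ≡ 20 (mod 29); 20·16 ≡ 1, so inverse 16.
m ≡ 14·1711·12 + 44·1421·12 + 17·2891·16 = 1824088.
1824088 mod 83839 = 63469.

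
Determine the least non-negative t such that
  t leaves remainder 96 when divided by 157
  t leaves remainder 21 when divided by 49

2765

From t ≡ 96 (mod 157) write t = 96 + 157s. Substituting into t ≡ 21 (mod 49) gives 157s ≡ 23 (mod 49), and since 10⁻¹ ≡ 5 (mod 49), s ≡ 17. Hence t ≡ 96 + 157·17 = 2765 (mod 7693).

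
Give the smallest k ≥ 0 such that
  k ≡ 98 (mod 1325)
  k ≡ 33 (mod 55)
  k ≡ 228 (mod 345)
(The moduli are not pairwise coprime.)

gcd(1325, 55) = 5 and 5 | (33 − 98), so the pair is consistent; merging gives k ≡ 12023 (mod 14575), where 14575 = lcm(1325, 55).
gcd(14575, 345) = 5 and 5 | (228 − 12023), so the pair is consistent; merging gives k ≡ 769923 (mod 1005675), where 1005675 = lcm(14575, 345).
The solution is unique modulo lcm(1325, 55, 345) = 1005675.

769923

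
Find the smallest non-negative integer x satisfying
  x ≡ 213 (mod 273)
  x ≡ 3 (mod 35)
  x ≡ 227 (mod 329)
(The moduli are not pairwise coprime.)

9768

Combine the congruences pairwise.
gcd(273, 35) = 7 and 7 | (3 − 213), so the pair is consistent; merging gives x ≡ 213 (mod 1365), where 1365 = lcm(273, 35).
gcd(1365, 329) = 7 and 7 | (227 − 213), so the pair is consistent; merging gives x ≡ 9768 (mod 64155), where 64155 = lcm(1365, 329).
The solution is unique modulo lcm(273, 35, 329) = 64155.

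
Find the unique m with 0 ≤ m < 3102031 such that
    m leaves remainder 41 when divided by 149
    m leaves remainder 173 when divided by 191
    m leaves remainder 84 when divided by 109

From m ≡ 41 (mod 149) write m = 41 + 149t. Substituting into m ≡ 173 (mod 191) gives 149t ≡ 132 (mod 191), and since 149⁻¹ ≡ 50 (mod 191), t ≡ 106. Hence m ≡ 41 + 149·106 = 15835 (mod 28459).
From m ≡ 15835 (mod 28459) write m = 15835 + 28459t. Substituting into m ≡ 84 (mod 109) gives 28459t ≡ 54 (mod 109), and since 10⁻¹ ≡ 11 (mod 109), t ≡ 49. Hence m ≡ 15835 + 28459·49 = 1410326 (mod 3102031).

1410326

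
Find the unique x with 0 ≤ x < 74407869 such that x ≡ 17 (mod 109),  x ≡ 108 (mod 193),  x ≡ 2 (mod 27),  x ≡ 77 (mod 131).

The moduli are pairwise coprime; N = 109·193·27·131 = 74407869.
N/109 = 682641; 682641 ≡ 83 (mod 109); 83·88 ≡ 1, so inverse 88.
N/193 = 385533; 385533 ≡ 112 (mod 193); 112·81 ≡ 1, so inverse 81.
N/27 = 2755847; 2755847 ≡ 11 (mod 27); 11·5 ≡ 1, so inverse 5.
N/131 = 567999; 567999 ≡ 114 (mod 131); 114·77 ≡ 1, so inverse 77.
x ≡ 17·682641·88 + 108·385533·81 + 2·2755847·5 + 77·567999·77 = 7789098161.
7789098161 mod 74407869 = 50679785.

50679785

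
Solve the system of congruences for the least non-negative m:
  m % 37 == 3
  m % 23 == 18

225

Combine the congruences pairwise.
From m ≡ 3 (mod 37) write m = 3 + 37t. Substituting into m ≡ 18 (mod 23) gives 37t ≡ 15 (mod 23), and since 14⁻¹ ≡ 5 (mod 23), t ≡ 6. Hence m ≡ 3 + 37·6 = 225 (mod 851).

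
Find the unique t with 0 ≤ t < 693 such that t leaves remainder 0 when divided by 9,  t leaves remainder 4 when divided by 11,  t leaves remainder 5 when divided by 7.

From t ≡ 0 (mod 9) write t = 0 + 9s. Substituting into t ≡ 4 (mod 11) gives 9s ≡ 4 (mod 11), and since 9⁻¹ ≡ 5 (mod 11), s ≡ 9. Hence t ≡ 0 + 9·9 = 81 (mod 99).
From t ≡ 81 (mod 99) write t = 81 + 99s. Substituting into t ≡ 5 (mod 7) gives 99s ≡ 1 (mod 7), and since 1⁻¹ ≡ 1 (mod 7), s ≡ 1. Hence t ≡ 81 + 99·1 = 180 (mod 693).

180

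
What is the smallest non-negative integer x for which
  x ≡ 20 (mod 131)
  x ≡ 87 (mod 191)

Combine the congruences pairwise.
From x ≡ 20 (mod 131) write x = 20 + 131t. Substituting into x ≡ 87 (mod 191) gives 131t ≡ 67 (mod 191), and since 131⁻¹ ≡ 35 (mod 191), t ≡ 53. Hence x ≡ 20 + 131·53 = 6963 (mod 25021).

6963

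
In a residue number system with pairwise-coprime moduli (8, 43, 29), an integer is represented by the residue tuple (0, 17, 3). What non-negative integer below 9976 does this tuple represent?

7456

From x ≡ 0 (mod 8) write x = 0 + 8t. Substituting into x ≡ 17 (mod 43) gives 8t ≡ 17 (mod 43), and since 8⁻¹ ≡ 27 (mod 43), t ≡ 29. Hence x ≡ 0 + 8·29 = 232 (mod 344).
From x ≡ 232 (mod 344) write x = 232 + 344t. Substituting into x ≡ 3 (mod 29) gives 344t ≡ 3 (mod 29), and since 25⁻¹ ≡ 7 (mod 29), t ≡ 21. Hence x ≡ 232 + 344·21 = 7456 (mod 9976).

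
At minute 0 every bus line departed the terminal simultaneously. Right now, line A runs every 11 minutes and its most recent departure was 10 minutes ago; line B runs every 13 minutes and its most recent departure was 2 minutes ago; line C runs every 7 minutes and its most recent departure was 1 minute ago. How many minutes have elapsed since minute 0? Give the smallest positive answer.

197

The moduli are pairwise coprime; N = 11·13·7 = 1001.
N/11 = 91; 91 ≡ 3 (mod 11); 3·4 ≡ 1, so inverse 4.
N/13 = 77; 77 ≡ 12 (mod 13); 12·12 ≡ 1, so inverse 12.
N/7 = 143; 143 ≡ 3 (mod 7); 3·5 ≡ 1, so inverse 5.
t ≡ 10·91·4 + 2·77·12 + 1·143·5 = 6203.
6203 mod 1001 = 197.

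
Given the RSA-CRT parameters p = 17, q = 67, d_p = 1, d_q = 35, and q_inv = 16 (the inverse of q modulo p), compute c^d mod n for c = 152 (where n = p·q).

m₁ = c^(d_p) mod p: c ≡ 16 (mod 17), and 16^1 mod 17 = 16.
m₂ = c^(d_q) mod q: c ≡ 18 (mod 67), and 18^35 mod 67 = 11.
h = q_inv·(m₁ − m₂) mod p = 16·(16 − 11) mod 17 = 12.
m = m₂ + h·q = 11 + 12·67 = 815.

815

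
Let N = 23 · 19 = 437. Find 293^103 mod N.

84

Mod 23: 293 ≡ 17; by Fermat, exponent reduces to 103 mod 22 = 15; 17^15 ≡ 15 (mod 23).
Mod 19: 293 ≡ 8; by Fermat, exponent reduces to 103 mod 18 = 13; 8^13 ≡ 8 (mod 19).
Combine by CRT: x ≡ 15 (mod 23), x ≡ 8 (mod 19) ⇒ x ≡ 84 (mod 437).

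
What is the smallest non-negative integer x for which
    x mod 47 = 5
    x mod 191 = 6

From x ≡ 5 (mod 47) write x = 5 + 47t. Substituting into x ≡ 6 (mod 191) gives 47t ≡ 1 (mod 191), and since 47⁻¹ ≡ 126 (mod 191), t ≡ 126. Hence x ≡ 5 + 47·126 = 5927 (mod 8977).

5927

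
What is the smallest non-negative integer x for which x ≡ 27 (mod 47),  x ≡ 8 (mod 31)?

1155

From x ≡ 27 (mod 47) write x = 27 + 47t. Substituting into x ≡ 8 (mod 31) gives 47t ≡ 12 (mod 31), and since 16⁻¹ ≡ 2 (mod 31), t ≡ 24. Hence x ≡ 27 + 47·24 = 1155 (mod 1457).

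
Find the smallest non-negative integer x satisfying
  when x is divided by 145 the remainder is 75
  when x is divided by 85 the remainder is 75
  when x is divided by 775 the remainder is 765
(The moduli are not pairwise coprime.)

Combine the congruences pairwise.
gcd(145, 85) = 5 and 5 | (75 − 75), so the pair is consistent; merging gives x ≡ 75 (mod 2465), where 2465 = lcm(145, 85).
gcd(2465, 775) = 5 and 5 | (765 − 75), so the pair is consistent; merging gives x ≡ 39515 (mod 382075), where 382075 = lcm(2465, 775).
The solution is unique modulo lcm(145, 85, 775) = 382075.

39515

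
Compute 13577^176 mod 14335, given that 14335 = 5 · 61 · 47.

3621

Mod 5: 13577 ≡ 2; since 4 | 176, by Fermat 2^176 ≡ 1 (mod 5).
Mod 61: 13577 ≡ 35; by Fermat, exponent reduces to 176 mod 60 = 56; 35^56 ≡ 22 (mod 61).
Mod 47: 13577 ≡ 41; by Fermat, exponent reduces to 176 mod 46 = 38; 41^38 ≡ 2 (mod 47).
Combine by CRT: x ≡ 1 (mod 5), x ≡ 22 (mod 61), x ≡ 2 (mod 47) ⇒ x ≡ 3621 (mod 14335).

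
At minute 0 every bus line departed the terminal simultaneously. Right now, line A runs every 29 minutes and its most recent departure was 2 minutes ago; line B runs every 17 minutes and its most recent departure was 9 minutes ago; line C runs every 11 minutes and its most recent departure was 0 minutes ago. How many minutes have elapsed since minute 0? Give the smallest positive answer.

4004

Combine the congruences pairwise.
From t ≡ 2 (mod 29) write t = 2 + 29s. Substituting into t ≡ 9 (mod 17) gives 29s ≡ 7 (mod 17), and since 12⁻¹ ≡ 10 (mod 17), s ≡ 2. Hence t ≡ 2 + 29·2 = 60 (mod 493).
From t ≡ 60 (mod 493) write t = 60 + 493s. Substituting into t ≡ 0 (mod 11) gives 493s ≡ 6 (mod 11), and since 9⁻¹ ≡ 5 (mod 11), s ≡ 8. Hence t ≡ 60 + 493·8 = 4004 (mod 5423).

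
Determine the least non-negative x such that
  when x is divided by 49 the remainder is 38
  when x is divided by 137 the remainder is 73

3909

From x ≡ 38 (mod 49) write x = 38 + 49t. Substituting into x ≡ 73 (mod 137) gives 49t ≡ 35 (mod 137), and since 49⁻¹ ≡ 14 (mod 137), t ≡ 79. Hence x ≡ 38 + 49·79 = 3909 (mod 6713).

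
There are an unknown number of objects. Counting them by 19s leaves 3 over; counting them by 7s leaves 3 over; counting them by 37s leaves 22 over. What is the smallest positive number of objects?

2131

From N ≡ 3 (mod 19) write N = 3 + 19t. Substituting into N ≡ 3 (mod 7) gives 19t ≡ 0 (mod 7), and since 5⁻¹ ≡ 3 (mod 7), t ≡ 0. Hence N ≡ 3 + 19·0 = 3 (mod 133).
From N ≡ 3 (mod 133) write N = 3 + 133t. Substituting into N ≡ 22 (mod 37) gives 133t ≡ 19 (mod 37), and since 22⁻¹ ≡ 32 (mod 37), t ≡ 16. Hence N ≡ 3 + 133·16 = 2131 (mod 4921).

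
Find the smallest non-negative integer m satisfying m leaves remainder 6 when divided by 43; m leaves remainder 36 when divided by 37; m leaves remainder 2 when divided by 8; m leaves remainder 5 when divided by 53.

246826

From m ≡ 6 (mod 43) write m = 6 + 43t. Substituting into m ≡ 36 (mod 37) gives 43t ≡ 30 (mod 37), and since 6⁻¹ ≡ 31 (mod 37), t ≡ 5. Hence m ≡ 6 + 43·5 = 221 (mod 1591).
From m ≡ 221 (mod 1591) write m = 221 + 1591t. Substituting into m ≡ 2 (mod 8) gives 1591t ≡ 5 (mod 8), and since 7⁻¹ ≡ 7 (mod 8), t ≡ 3. Hence m ≡ 221 + 1591·3 = 4994 (mod 12728).
From m ≡ 4994 (mod 12728) write m = 4994 + 12728t. Substituting into m ≡ 5 (mod 53) gives 12728t ≡ 46 (mod 53), and since 8⁻¹ ≡ 20 (mod 53), t ≡ 19. Hence m ≡ 4994 + 12728·19 = 246826 (mod 674584).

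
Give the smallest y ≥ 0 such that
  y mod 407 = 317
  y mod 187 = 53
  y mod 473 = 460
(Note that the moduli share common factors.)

142360

Combine the congruences pairwise.
gcd(407, 187) = 11 and 11 | (53 − 317), so the pair is consistent; merging gives y ≡ 3980 (mod 6919), where 6919 = lcm(407, 187).
gcd(6919, 473) = 11 and 11 | (460 − 3980), so the pair is consistent; merging gives y ≡ 142360 (mod 297517), where 297517 = lcm(6919, 473).
The solution is unique modulo lcm(407, 187, 473) = 297517.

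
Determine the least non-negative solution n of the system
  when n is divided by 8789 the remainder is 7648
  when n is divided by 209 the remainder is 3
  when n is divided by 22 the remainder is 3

244951

Combine the congruences pairwise.
gcd(8789, 209) = 11 and 11 | (3 − 7648), so the pair is consistent; merging gives n ≡ 77960 (mod 166991), where 166991 = lcm(8789, 209).
gcd(166991, 22) = 11 and 11 | (3 − 77960), so the pair is consistent; merging gives n ≡ 244951 (mod 333982), where 333982 = lcm(166991, 22).
The solution is unique modulo lcm(8789, 209, 22) = 333982.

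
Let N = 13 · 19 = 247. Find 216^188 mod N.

144

Mod 13: 216 ≡ 8; by Fermat, exponent reduces to 188 mod 12 = 8; 8^8 ≡ 1 (mod 13).
Mod 19: 216 ≡ 7; by Fermat, exponent reduces to 188 mod 18 = 8; 7^8 ≡ 11 (mod 19).
Combine by CRT: x ≡ 1 (mod 13), x ≡ 11 (mod 19) ⇒ x ≡ 144 (mod 247).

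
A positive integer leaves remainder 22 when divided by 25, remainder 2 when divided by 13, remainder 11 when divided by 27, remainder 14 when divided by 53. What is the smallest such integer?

220547

From N ≡ 22 (mod 25) write N = 22 + 25t. Substituting into N ≡ 2 (mod 13) gives 25t ≡ 6 (mod 13), and since 12⁻¹ ≡ 12 (mod 13), t ≡ 7. Hence N ≡ 22 + 25·7 = 197 (mod 325).
From N ≡ 197 (mod 325) write N = 197 + 325t. Substituting into N ≡ 11 (mod 27) gives 325t ≡ 3 (mod 27), and since 1⁻¹ ≡ 1 (mod 27), t ≡ 3. Hence N ≡ 197 + 325·3 = 1172 (mod 8775).
From N ≡ 1172 (mod 8775) write N = 1172 + 8775t. Substituting into N ≡ 14 (mod 53) gives 8775t ≡ 8 (mod 53), and since 30⁻¹ ≡ 23 (mod 53), t ≡ 25. Hence N ≡ 1172 + 8775·25 = 220547 (mod 465075).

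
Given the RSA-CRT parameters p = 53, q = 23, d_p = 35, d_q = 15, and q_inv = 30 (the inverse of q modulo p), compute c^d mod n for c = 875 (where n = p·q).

m₁ = c^(d_p) mod p: c ≡ 27 (mod 53), and 27^35 mod 53 = 3.
m₂ = c^(d_q) mod q: c ≡ 1 (mod 23), and 1^15 mod 23 = 1.
h = q_inv·(m₁ − m₂) mod p = 30·(3 − 1) mod 53 = 7.
m = m₂ + h·q = 1 + 7·23 = 162.

162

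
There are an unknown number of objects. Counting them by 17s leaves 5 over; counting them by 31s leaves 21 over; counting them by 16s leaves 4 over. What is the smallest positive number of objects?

3524

The moduli are pairwise coprime; M = 17·31·16 = 8432.
M/17 = 496; 496 ≡ 3 (mod 17); 3·6 ≡ 1, so inverse 6.
M/31 = 272; 272 ≡ 24 (mod 31); 24·22 ≡ 1, so inverse 22.
M/16 = 527; 527 ≡ 15 (mod 16); 15·15 ≡ 1, so inverse 15.
N ≡ 5·496·6 + 21·272·22 + 4·527·15 = 172164.
172164 mod 8432 = 3524.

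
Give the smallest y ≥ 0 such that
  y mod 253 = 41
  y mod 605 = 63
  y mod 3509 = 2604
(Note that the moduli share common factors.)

Combine the congruences pairwise.
gcd(253, 605) = 11 and 11 | (63 − 41), so the pair is consistent; merging gives y ≡ 6113 (mod 13915), where 13915 = lcm(253, 605).
gcd(13915, 3509) = 121 and 121 | (2604 − 6113), so the pair is consistent; merging gives y ≡ 6113 (mod 403535), where 403535 = lcm(13915, 3509).
The solution is unique modulo lcm(253, 605, 3509) = 403535.

6113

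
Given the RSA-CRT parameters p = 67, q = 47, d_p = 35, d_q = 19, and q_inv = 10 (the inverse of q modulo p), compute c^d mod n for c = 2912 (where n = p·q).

44

m₁ = c^(d_p) mod p: c ≡ 31 (mod 67), and 31^35 mod 67 = 44.
m₂ = c^(d_q) mod q: c ≡ 45 (mod 47), and 45^19 mod 47 = 44.
h = q_inv·(m₁ − m₂) mod p = 10·(44 − 44) mod 67 = 0.
m = m₂ + h·q = 44 + 0·47 = 44.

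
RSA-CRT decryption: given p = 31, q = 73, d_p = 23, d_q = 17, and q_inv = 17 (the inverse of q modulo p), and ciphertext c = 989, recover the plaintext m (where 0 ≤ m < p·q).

1353

m₁ = c^(d_p) mod p: c ≡ 28 (mod 31), and 28^23 mod 31 = 20.
m₂ = c^(d_q) mod q: c ≡ 40 (mod 73), and 40^17 mod 73 = 39.
h = q_inv·(m₁ − m₂) mod p = 17·(20 − 39) mod 31 = 18.
m = m₂ + h·q = 39 + 18·73 = 1353.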